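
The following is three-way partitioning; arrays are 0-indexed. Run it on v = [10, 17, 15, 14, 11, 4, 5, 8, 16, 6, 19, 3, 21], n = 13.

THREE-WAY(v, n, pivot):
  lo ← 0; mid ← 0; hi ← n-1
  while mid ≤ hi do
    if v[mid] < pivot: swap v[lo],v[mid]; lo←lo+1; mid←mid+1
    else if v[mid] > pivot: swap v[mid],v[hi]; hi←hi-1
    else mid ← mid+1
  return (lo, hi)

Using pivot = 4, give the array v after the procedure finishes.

pivot = 4; lo=0, mid=0, hi=12
v[mid]=10>4: swap v[0],v[12]; hi=11 → [21, 17, 15, 14, 11, 4, 5, 8, 16, 6, 19, 3, 10]
v[mid]=21>4: swap v[0],v[11]; hi=10 → [3, 17, 15, 14, 11, 4, 5, 8, 16, 6, 19, 21, 10]
v[mid]=3<4: swap v[0],v[0]; lo=1,mid=1 → [3, 17, 15, 14, 11, 4, 5, 8, 16, 6, 19, 21, 10]
v[mid]=17>4: swap v[1],v[10]; hi=9 → [3, 19, 15, 14, 11, 4, 5, 8, 16, 6, 17, 21, 10]
v[mid]=19>4: swap v[1],v[9]; hi=8 → [3, 6, 15, 14, 11, 4, 5, 8, 16, 19, 17, 21, 10]
v[mid]=6>4: swap v[1],v[8]; hi=7 → [3, 16, 15, 14, 11, 4, 5, 8, 6, 19, 17, 21, 10]
v[mid]=16>4: swap v[1],v[7]; hi=6 → [3, 8, 15, 14, 11, 4, 5, 16, 6, 19, 17, 21, 10]
v[mid]=8>4: swap v[1],v[6]; hi=5 → [3, 5, 15, 14, 11, 4, 8, 16, 6, 19, 17, 21, 10]
v[mid]=5>4: swap v[1],v[5]; hi=4 → [3, 4, 15, 14, 11, 5, 8, 16, 6, 19, 17, 21, 10]
v[mid]=4=4: mid=2
v[mid]=15>4: swap v[2],v[4]; hi=3 → [3, 4, 11, 14, 15, 5, 8, 16, 6, 19, 17, 21, 10]
v[mid]=11>4: swap v[2],v[3]; hi=2 → [3, 4, 14, 11, 15, 5, 8, 16, 6, 19, 17, 21, 10]
v[mid]=14>4: swap v[2],v[2]; hi=1 → [3, 4, 14, 11, 15, 5, 8, 16, 6, 19, 17, 21, 10]
end: lo=1, hi=1; v = [3, 4, 14, 11, 15, 5, 8, 16, 6, 19, 17, 21, 10]

[3, 4, 14, 11, 15, 5, 8, 16, 6, 19, 17, 21, 10]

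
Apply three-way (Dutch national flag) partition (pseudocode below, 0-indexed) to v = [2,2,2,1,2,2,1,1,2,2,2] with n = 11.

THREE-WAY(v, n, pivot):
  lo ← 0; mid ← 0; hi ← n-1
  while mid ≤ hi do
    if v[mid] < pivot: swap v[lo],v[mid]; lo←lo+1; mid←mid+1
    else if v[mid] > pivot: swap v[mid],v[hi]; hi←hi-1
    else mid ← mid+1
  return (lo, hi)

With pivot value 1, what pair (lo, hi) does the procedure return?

pivot = 1; lo=0, mid=0, hi=10
v[mid]=2>1: swap v[0],v[10]; hi=9 → [2,2,2,1,2,2,1,1,2,2,2]
v[mid]=2>1: swap v[0],v[9]; hi=8 → [2,2,2,1,2,2,1,1,2,2,2]
v[mid]=2>1: swap v[0],v[8]; hi=7 → [2,2,2,1,2,2,1,1,2,2,2]
v[mid]=2>1: swap v[0],v[7]; hi=6 → [1,2,2,1,2,2,1,2,2,2,2]
v[mid]=1=1: mid=1
v[mid]=2>1: swap v[1],v[6]; hi=5 → [1,1,2,1,2,2,2,2,2,2,2]
v[mid]=1=1: mid=2
v[mid]=2>1: swap v[2],v[5]; hi=4 → [1,1,2,1,2,2,2,2,2,2,2]
v[mid]=2>1: swap v[2],v[4]; hi=3 → [1,1,2,1,2,2,2,2,2,2,2]
v[mid]=2>1: swap v[2],v[3]; hi=2 → [1,1,1,2,2,2,2,2,2,2,2]
v[mid]=1=1: mid=3
end: lo=0, hi=2; v = [1,1,1,2,2,2,2,2,2,2,2]

(0, 2)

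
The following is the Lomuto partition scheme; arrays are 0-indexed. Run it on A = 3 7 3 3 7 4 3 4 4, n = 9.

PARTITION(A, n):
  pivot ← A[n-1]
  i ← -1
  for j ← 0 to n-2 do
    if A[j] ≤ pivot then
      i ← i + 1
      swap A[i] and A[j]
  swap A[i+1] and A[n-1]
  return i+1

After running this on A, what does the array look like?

3 3 3 4 3 4 4 7 7

pivot = A[8] = 4; i = -1
j=0: A[0]=3 ≤ 4 → i=0, swap A[0],A[0] (no change) → 3 7 3 3 7 4 3 4 4
j=1: A[1]=7 > 4 → no swap
j=2: A[2]=3 ≤ 4 → i=1, swap A[1],A[2] → 3 3 7 3 7 4 3 4 4
j=3: A[3]=3 ≤ 4 → i=2, swap A[2],A[3] → 3 3 3 7 7 4 3 4 4
j=4: A[4]=7 > 4 → no swap
j=5: A[5]=4 ≤ 4 → i=3, swap A[3],A[5] → 3 3 3 4 7 7 3 4 4
j=6: A[6]=3 ≤ 4 → i=4, swap A[4],A[6] → 3 3 3 4 3 7 7 4 4
j=7: A[7]=4 ≤ 4 → i=5, swap A[5],A[7] → 3 3 3 4 3 4 7 7 4
final swap A[6],A[8] → 3 3 3 4 3 4 4 7 7; return 6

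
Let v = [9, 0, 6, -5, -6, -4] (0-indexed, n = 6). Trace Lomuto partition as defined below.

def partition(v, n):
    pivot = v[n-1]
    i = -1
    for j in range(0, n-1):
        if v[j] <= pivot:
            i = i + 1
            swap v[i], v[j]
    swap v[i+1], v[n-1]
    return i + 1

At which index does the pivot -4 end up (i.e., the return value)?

pivot=-4, i=-1
j=0: 9>-4, skip
j=1: 0>-4, skip
j=2: 6>-4, skip
j=3: -5≤-4, i=0, swap(0,3) ⇒ [-5, 0, 6, 9, -6, -4]
j=4: -6≤-4, i=1, swap(1,4) ⇒ [-5, -6, 6, 9, 0, -4]
swap(2,5) ⇒ [-5, -6, -4, 9, 0, 6]; return 2

2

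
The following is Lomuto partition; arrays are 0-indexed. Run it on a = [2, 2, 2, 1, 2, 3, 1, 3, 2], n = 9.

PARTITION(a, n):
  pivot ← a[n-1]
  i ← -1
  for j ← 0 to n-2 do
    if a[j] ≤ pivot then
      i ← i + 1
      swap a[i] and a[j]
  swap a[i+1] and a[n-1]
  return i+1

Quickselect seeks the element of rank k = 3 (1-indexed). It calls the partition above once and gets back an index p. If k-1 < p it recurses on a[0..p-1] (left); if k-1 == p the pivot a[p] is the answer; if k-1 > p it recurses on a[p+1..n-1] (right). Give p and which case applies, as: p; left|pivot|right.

pivot = a[8] = 2; i = -1
j=0: a[0]=2 ≤ 2 → i=0, swap a[0],a[0] (no change) → [2, 2, 2, 1, 2, 3, 1, 3, 2]
j=1: a[1]=2 ≤ 2 → i=1, swap a[1],a[1] (no change) → [2, 2, 2, 1, 2, 3, 1, 3, 2]
j=2: a[2]=2 ≤ 2 → i=2, swap a[2],a[2] (no change) → [2, 2, 2, 1, 2, 3, 1, 3, 2]
j=3: a[3]=1 ≤ 2 → i=3, swap a[3],a[3] (no change) → [2, 2, 2, 1, 2, 3, 1, 3, 2]
j=4: a[4]=2 ≤ 2 → i=4, swap a[4],a[4] (no change) → [2, 2, 2, 1, 2, 3, 1, 3, 2]
j=5: a[5]=3 > 2 → no swap
j=6: a[6]=1 ≤ 2 → i=5, swap a[5],a[6] → [2, 2, 2, 1, 2, 1, 3, 3, 2]
j=7: a[7]=3 > 2 → no swap
final swap a[6],a[8] → [2, 2, 2, 1, 2, 1, 2, 3, 3]; return 6
p = 6; k-1 = 2 < 6 ⇒ left

6; left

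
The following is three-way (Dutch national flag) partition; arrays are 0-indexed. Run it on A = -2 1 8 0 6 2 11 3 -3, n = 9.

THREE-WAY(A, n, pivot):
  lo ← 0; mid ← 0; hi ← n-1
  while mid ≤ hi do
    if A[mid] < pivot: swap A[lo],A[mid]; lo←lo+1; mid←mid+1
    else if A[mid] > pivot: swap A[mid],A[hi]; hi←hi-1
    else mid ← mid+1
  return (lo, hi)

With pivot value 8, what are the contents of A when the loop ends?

-2 1 0 6 2 -3 3 8 11

pivot = 8; lo=0, mid=0, hi=8
A[mid]=-2<8: swap A[0],A[0]; lo=1,mid=1 → -2 1 8 0 6 2 11 3 -3
A[mid]=1<8: swap A[1],A[1]; lo=2,mid=2 → -2 1 8 0 6 2 11 3 -3
A[mid]=8=8: mid=3
A[mid]=0<8: swap A[2],A[3]; lo=3,mid=4 → -2 1 0 8 6 2 11 3 -3
A[mid]=6<8: swap A[3],A[4]; lo=4,mid=5 → -2 1 0 6 8 2 11 3 -3
A[mid]=2<8: swap A[4],A[5]; lo=5,mid=6 → -2 1 0 6 2 8 11 3 -3
A[mid]=11>8: swap A[6],A[8]; hi=7 → -2 1 0 6 2 8 -3 3 11
A[mid]=-3<8: swap A[5],A[6]; lo=6,mid=7 → -2 1 0 6 2 -3 8 3 11
A[mid]=3<8: swap A[6],A[7]; lo=7,mid=8 → -2 1 0 6 2 -3 3 8 11
end: lo=7, hi=7; A = -2 1 0 6 2 -3 3 8 11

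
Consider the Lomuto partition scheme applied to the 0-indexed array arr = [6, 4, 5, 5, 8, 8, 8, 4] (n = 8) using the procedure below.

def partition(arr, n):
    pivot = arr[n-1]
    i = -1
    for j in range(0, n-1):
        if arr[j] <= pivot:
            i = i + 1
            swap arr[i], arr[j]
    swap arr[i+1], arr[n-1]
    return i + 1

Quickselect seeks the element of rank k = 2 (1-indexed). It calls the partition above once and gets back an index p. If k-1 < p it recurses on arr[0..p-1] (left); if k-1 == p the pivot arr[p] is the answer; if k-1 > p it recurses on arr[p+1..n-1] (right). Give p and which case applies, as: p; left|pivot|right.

1; pivot

pivot=4, i=-1
j=0: 6>4, skip
j=1: 4≤4, i=0, swap(0,1) ⇒ [4, 6, 5, 5, 8, 8, 8, 4]
j=2: 5>4, skip
j=3: 5>4, skip
j=4: 8>4, skip
j=5: 8>4, skip
j=6: 8>4, skip
swap(1,7) ⇒ [4, 4, 5, 5, 8, 8, 8, 6]; return 1
p = 1; k-1 = 1 == 1 ⇒ pivot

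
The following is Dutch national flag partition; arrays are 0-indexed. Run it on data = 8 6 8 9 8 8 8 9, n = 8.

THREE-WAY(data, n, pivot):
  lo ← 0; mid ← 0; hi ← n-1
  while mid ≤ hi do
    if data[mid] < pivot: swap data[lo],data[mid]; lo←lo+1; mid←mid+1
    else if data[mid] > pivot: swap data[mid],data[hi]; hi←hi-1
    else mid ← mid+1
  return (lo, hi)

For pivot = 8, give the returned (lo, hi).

(1, 5)

pivot = 8; lo=0, mid=0, hi=7
data[mid]=8=8: mid=1
data[mid]=6<8: swap data[0],data[1]; lo=1,mid=2 → 6 8 8 9 8 8 8 9
data[mid]=8=8: mid=3
data[mid]=9>8: swap data[3],data[7]; hi=6 → 6 8 8 9 8 8 8 9
data[mid]=9>8: swap data[3],data[6]; hi=5 → 6 8 8 8 8 8 9 9
data[mid]=8=8: mid=4
data[mid]=8=8: mid=5
data[mid]=8=8: mid=6
end: lo=1, hi=5; data = 6 8 8 8 8 8 9 9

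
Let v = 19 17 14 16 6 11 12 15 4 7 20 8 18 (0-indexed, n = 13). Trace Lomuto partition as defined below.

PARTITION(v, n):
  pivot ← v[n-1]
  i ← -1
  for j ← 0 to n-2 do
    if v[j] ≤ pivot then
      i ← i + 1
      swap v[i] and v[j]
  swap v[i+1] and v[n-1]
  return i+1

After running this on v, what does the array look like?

17 14 16 6 11 12 15 4 7 8 18 19 20

pivot = v[12] = 18; i = -1
j=0: v[0]=19 > 18 → no swap
j=1: v[1]=17 ≤ 18 → i=0, swap v[0],v[1] → 17 19 14 16 6 11 12 15 4 7 20 8 18
j=2: v[2]=14 ≤ 18 → i=1, swap v[1],v[2] → 17 14 19 16 6 11 12 15 4 7 20 8 18
j=3: v[3]=16 ≤ 18 → i=2, swap v[2],v[3] → 17 14 16 19 6 11 12 15 4 7 20 8 18
j=4: v[4]=6 ≤ 18 → i=3, swap v[3],v[4] → 17 14 16 6 19 11 12 15 4 7 20 8 18
j=5: v[5]=11 ≤ 18 → i=4, swap v[4],v[5] → 17 14 16 6 11 19 12 15 4 7 20 8 18
j=6: v[6]=12 ≤ 18 → i=5, swap v[5],v[6] → 17 14 16 6 11 12 19 15 4 7 20 8 18
j=7: v[7]=15 ≤ 18 → i=6, swap v[6],v[7] → 17 14 16 6 11 12 15 19 4 7 20 8 18
j=8: v[8]=4 ≤ 18 → i=7, swap v[7],v[8] → 17 14 16 6 11 12 15 4 19 7 20 8 18
j=9: v[9]=7 ≤ 18 → i=8, swap v[8],v[9] → 17 14 16 6 11 12 15 4 7 19 20 8 18
j=10: v[10]=20 > 18 → no swap
j=11: v[11]=8 ≤ 18 → i=9, swap v[9],v[11] → 17 14 16 6 11 12 15 4 7 8 20 19 18
final swap v[10],v[12] → 17 14 16 6 11 12 15 4 7 8 18 19 20; return 10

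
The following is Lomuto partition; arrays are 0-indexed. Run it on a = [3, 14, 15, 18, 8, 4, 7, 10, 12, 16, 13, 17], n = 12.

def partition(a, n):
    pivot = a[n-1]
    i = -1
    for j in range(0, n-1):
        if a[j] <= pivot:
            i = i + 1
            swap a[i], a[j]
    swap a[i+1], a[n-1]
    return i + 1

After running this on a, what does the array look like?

[3, 14, 15, 8, 4, 7, 10, 12, 16, 13, 17, 18]

pivot=17, i=-1
j=0: 3≤17, i=0, swap(0,0) ⇒ [3, 14, 15, 18, 8, 4, 7, 10, 12, 16, 13, 17]
j=1: 14≤17, i=1, swap(1,1) ⇒ [3, 14, 15, 18, 8, 4, 7, 10, 12, 16, 13, 17]
j=2: 15≤17, i=2, swap(2,2) ⇒ [3, 14, 15, 18, 8, 4, 7, 10, 12, 16, 13, 17]
j=3: 18>17, skip
j=4: 8≤17, i=3, swap(3,4) ⇒ [3, 14, 15, 8, 18, 4, 7, 10, 12, 16, 13, 17]
j=5: 4≤17, i=4, swap(4,5) ⇒ [3, 14, 15, 8, 4, 18, 7, 10, 12, 16, 13, 17]
j=6: 7≤17, i=5, swap(5,6) ⇒ [3, 14, 15, 8, 4, 7, 18, 10, 12, 16, 13, 17]
j=7: 10≤17, i=6, swap(6,7) ⇒ [3, 14, 15, 8, 4, 7, 10, 18, 12, 16, 13, 17]
j=8: 12≤17, i=7, swap(7,8) ⇒ [3, 14, 15, 8, 4, 7, 10, 12, 18, 16, 13, 17]
j=9: 16≤17, i=8, swap(8,9) ⇒ [3, 14, 15, 8, 4, 7, 10, 12, 16, 18, 13, 17]
j=10: 13≤17, i=9, swap(9,10) ⇒ [3, 14, 15, 8, 4, 7, 10, 12, 16, 13, 18, 17]
swap(10,11) ⇒ [3, 14, 15, 8, 4, 7, 10, 12, 16, 13, 17, 18]; return 10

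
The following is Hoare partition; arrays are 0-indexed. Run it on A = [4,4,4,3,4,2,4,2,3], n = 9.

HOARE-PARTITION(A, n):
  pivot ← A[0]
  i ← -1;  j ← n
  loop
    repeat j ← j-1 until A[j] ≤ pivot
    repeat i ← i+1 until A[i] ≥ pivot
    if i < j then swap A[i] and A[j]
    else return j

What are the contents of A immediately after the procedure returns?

pivot=4
j stops at 8 (3), i stops at 0 (4); swap ⇒ [3,4,4,3,4,2,4,2,4]
j stops at 7 (2), i stops at 1 (4); swap ⇒ [3,2,4,3,4,2,4,4,4]
j stops at 6 (4), i stops at 2 (4); swap ⇒ [3,2,4,3,4,2,4,4,4]
j stops at 5 (2), i stops at 4 (4); swap ⇒ [3,2,4,3,2,4,4,4,4]
j stops at 4, i stops at 5; i≥j ⇒ return 4. A=[3,2,4,3,2,4,4,4,4]

[3,2,4,3,2,4,4,4,4]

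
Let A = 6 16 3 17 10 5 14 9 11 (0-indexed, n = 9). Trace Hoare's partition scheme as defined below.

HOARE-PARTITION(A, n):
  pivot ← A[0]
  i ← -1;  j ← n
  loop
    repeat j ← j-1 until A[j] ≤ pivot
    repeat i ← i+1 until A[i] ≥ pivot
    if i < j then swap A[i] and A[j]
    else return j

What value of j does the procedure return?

1

pivot=6
j stops at 5 (5), i stops at 0 (6); swap ⇒ 5 16 3 17 10 6 14 9 11
j stops at 2 (3), i stops at 1 (16); swap ⇒ 5 3 16 17 10 6 14 9 11
j stops at 1, i stops at 2; i≥j ⇒ return 1. A=5 3 16 17 10 6 14 9 11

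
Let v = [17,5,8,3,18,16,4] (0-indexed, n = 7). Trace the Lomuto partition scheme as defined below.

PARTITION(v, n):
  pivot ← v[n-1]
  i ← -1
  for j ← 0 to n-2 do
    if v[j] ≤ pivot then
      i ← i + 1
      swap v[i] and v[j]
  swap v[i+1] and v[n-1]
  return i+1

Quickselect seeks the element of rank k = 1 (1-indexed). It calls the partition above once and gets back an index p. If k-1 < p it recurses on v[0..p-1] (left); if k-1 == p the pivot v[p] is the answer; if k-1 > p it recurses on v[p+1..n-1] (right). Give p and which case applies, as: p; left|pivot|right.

1; left

pivot=4, i=-1
j=0: 17>4, skip
j=1: 5>4, skip
j=2: 8>4, skip
j=3: 3≤4, i=0, swap(0,3) ⇒ [3,5,8,17,18,16,4]
j=4: 18>4, skip
j=5: 16>4, skip
swap(1,6) ⇒ [3,4,8,17,18,16,5]; return 1
p = 1; k-1 = 0 < 1 ⇒ left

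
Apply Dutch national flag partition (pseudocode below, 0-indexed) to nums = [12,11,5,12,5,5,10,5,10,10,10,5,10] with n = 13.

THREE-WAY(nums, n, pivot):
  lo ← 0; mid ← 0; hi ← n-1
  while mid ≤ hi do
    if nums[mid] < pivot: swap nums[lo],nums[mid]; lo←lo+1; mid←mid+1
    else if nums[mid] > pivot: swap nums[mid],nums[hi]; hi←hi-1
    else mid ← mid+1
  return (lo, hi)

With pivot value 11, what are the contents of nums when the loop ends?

[10,5,5,5,5,10,5,10,10,10,11,12,12]

pivot = 11; lo=0, mid=0, hi=12
nums[mid]=12>11: swap nums[0],nums[12]; hi=11 → [10,11,5,12,5,5,10,5,10,10,10,5,12]
nums[mid]=10<11: swap nums[0],nums[0]; lo=1,mid=1 → [10,11,5,12,5,5,10,5,10,10,10,5,12]
nums[mid]=11=11: mid=2
nums[mid]=5<11: swap nums[1],nums[2]; lo=2,mid=3 → [10,5,11,12,5,5,10,5,10,10,10,5,12]
nums[mid]=12>11: swap nums[3],nums[11]; hi=10 → [10,5,11,5,5,5,10,5,10,10,10,12,12]
nums[mid]=5<11: swap nums[2],nums[3]; lo=3,mid=4 → [10,5,5,11,5,5,10,5,10,10,10,12,12]
nums[mid]=5<11: swap nums[3],nums[4]; lo=4,mid=5 → [10,5,5,5,11,5,10,5,10,10,10,12,12]
nums[mid]=5<11: swap nums[4],nums[5]; lo=5,mid=6 → [10,5,5,5,5,11,10,5,10,10,10,12,12]
nums[mid]=10<11: swap nums[5],nums[6]; lo=6,mid=7 → [10,5,5,5,5,10,11,5,10,10,10,12,12]
nums[mid]=5<11: swap nums[6],nums[7]; lo=7,mid=8 → [10,5,5,5,5,10,5,11,10,10,10,12,12]
nums[mid]=10<11: swap nums[7],nums[8]; lo=8,mid=9 → [10,5,5,5,5,10,5,10,11,10,10,12,12]
nums[mid]=10<11: swap nums[8],nums[9]; lo=9,mid=10 → [10,5,5,5,5,10,5,10,10,11,10,12,12]
nums[mid]=10<11: swap nums[9],nums[10]; lo=10,mid=11 → [10,5,5,5,5,10,5,10,10,10,11,12,12]
end: lo=10, hi=10; nums = [10,5,5,5,5,10,5,10,10,10,11,12,12]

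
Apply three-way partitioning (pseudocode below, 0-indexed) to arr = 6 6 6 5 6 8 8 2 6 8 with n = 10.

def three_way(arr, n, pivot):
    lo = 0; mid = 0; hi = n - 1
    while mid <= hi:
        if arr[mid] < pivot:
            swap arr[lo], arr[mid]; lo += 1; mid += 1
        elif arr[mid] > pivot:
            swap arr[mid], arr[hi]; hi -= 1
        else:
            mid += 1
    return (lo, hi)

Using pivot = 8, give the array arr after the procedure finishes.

pivot = 8; lo=0, mid=0, hi=9
arr[mid]=6<8: swap arr[0],arr[0]; lo=1,mid=1 → 6 6 6 5 6 8 8 2 6 8
arr[mid]=6<8: swap arr[1],arr[1]; lo=2,mid=2 → 6 6 6 5 6 8 8 2 6 8
arr[mid]=6<8: swap arr[2],arr[2]; lo=3,mid=3 → 6 6 6 5 6 8 8 2 6 8
arr[mid]=5<8: swap arr[3],arr[3]; lo=4,mid=4 → 6 6 6 5 6 8 8 2 6 8
arr[mid]=6<8: swap arr[4],arr[4]; lo=5,mid=5 → 6 6 6 5 6 8 8 2 6 8
arr[mid]=8=8: mid=6
arr[mid]=8=8: mid=7
arr[mid]=2<8: swap arr[5],arr[7]; lo=6,mid=8 → 6 6 6 5 6 2 8 8 6 8
arr[mid]=6<8: swap arr[6],arr[8]; lo=7,mid=9 → 6 6 6 5 6 2 6 8 8 8
arr[mid]=8=8: mid=10
end: lo=7, hi=9; arr = 6 6 6 5 6 2 6 8 8 8

6 6 6 5 6 2 6 8 8 8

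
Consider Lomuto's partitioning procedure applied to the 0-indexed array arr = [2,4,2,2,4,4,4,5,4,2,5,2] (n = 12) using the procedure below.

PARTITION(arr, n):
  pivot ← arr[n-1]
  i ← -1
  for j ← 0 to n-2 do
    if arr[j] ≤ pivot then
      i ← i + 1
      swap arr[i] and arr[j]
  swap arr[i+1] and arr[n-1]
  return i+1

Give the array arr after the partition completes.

[2,2,2,2,2,4,4,5,4,4,5,4]

pivot=2, i=-1
j=0: 2≤2, i=0, swap(0,0) ⇒ [2,4,2,2,4,4,4,5,4,2,5,2]
j=1: 4>2, skip
j=2: 2≤2, i=1, swap(1,2) ⇒ [2,2,4,2,4,4,4,5,4,2,5,2]
j=3: 2≤2, i=2, swap(2,3) ⇒ [2,2,2,4,4,4,4,5,4,2,5,2]
j=4: 4>2, skip
j=5: 4>2, skip
j=6: 4>2, skip
j=7: 5>2, skip
j=8: 4>2, skip
j=9: 2≤2, i=3, swap(3,9) ⇒ [2,2,2,2,4,4,4,5,4,4,5,2]
j=10: 5>2, skip
swap(4,11) ⇒ [2,2,2,2,2,4,4,5,4,4,5,4]; return 4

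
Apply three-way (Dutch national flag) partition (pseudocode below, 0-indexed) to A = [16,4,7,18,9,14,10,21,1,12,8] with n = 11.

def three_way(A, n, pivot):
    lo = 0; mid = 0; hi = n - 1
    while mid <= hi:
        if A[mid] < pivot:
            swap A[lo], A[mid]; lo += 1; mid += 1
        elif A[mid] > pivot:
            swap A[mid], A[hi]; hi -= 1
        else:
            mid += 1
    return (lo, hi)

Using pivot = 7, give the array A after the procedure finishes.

[1,4,7,9,14,10,21,18,12,8,16]

pivot = 7; lo=0, mid=0, hi=10
A[mid]=16>7: swap A[0],A[10]; hi=9 → [8,4,7,18,9,14,10,21,1,12,16]
A[mid]=8>7: swap A[0],A[9]; hi=8 → [12,4,7,18,9,14,10,21,1,8,16]
A[mid]=12>7: swap A[0],A[8]; hi=7 → [1,4,7,18,9,14,10,21,12,8,16]
A[mid]=1<7: swap A[0],A[0]; lo=1,mid=1 → [1,4,7,18,9,14,10,21,12,8,16]
A[mid]=4<7: swap A[1],A[1]; lo=2,mid=2 → [1,4,7,18,9,14,10,21,12,8,16]
A[mid]=7=7: mid=3
A[mid]=18>7: swap A[3],A[7]; hi=6 → [1,4,7,21,9,14,10,18,12,8,16]
A[mid]=21>7: swap A[3],A[6]; hi=5 → [1,4,7,10,9,14,21,18,12,8,16]
A[mid]=10>7: swap A[3],A[5]; hi=4 → [1,4,7,14,9,10,21,18,12,8,16]
A[mid]=14>7: swap A[3],A[4]; hi=3 → [1,4,7,9,14,10,21,18,12,8,16]
A[mid]=9>7: swap A[3],A[3]; hi=2 → [1,4,7,9,14,10,21,18,12,8,16]
end: lo=2, hi=2; A = [1,4,7,9,14,10,21,18,12,8,16]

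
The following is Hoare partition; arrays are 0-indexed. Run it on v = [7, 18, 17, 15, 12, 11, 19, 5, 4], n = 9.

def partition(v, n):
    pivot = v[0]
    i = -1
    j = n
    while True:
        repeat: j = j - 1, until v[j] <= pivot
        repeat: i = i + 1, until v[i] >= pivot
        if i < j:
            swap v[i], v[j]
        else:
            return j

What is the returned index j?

1

pivot = v[0] = 7; i = -1, j = 9
j→8 (v[8]=4≤7), i→0 (v[0]=7≥7); i<j, swap → [4, 18, 17, 15, 12, 11, 19, 5, 7]
j→7 (v[7]=5≤7), i→1 (v[1]=18≥7); i<j, swap → [4, 5, 17, 15, 12, 11, 19, 18, 7]
j→1, i→2; i≥j, return j=1. v = [4, 5, 17, 15, 12, 11, 19, 18, 7]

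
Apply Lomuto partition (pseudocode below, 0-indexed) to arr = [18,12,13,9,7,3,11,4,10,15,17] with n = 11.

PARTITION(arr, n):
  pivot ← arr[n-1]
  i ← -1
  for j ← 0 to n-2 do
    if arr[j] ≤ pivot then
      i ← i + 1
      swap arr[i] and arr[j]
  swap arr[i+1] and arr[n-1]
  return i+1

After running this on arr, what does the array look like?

pivot=17, i=-1
j=0: 18>17, skip
j=1: 12≤17, i=0, swap(0,1) ⇒ [12,18,13,9,7,3,11,4,10,15,17]
j=2: 13≤17, i=1, swap(1,2) ⇒ [12,13,18,9,7,3,11,4,10,15,17]
j=3: 9≤17, i=2, swap(2,3) ⇒ [12,13,9,18,7,3,11,4,10,15,17]
j=4: 7≤17, i=3, swap(3,4) ⇒ [12,13,9,7,18,3,11,4,10,15,17]
j=5: 3≤17, i=4, swap(4,5) ⇒ [12,13,9,7,3,18,11,4,10,15,17]
j=6: 11≤17, i=5, swap(5,6) ⇒ [12,13,9,7,3,11,18,4,10,15,17]
j=7: 4≤17, i=6, swap(6,7) ⇒ [12,13,9,7,3,11,4,18,10,15,17]
j=8: 10≤17, i=7, swap(7,8) ⇒ [12,13,9,7,3,11,4,10,18,15,17]
j=9: 15≤17, i=8, swap(8,9) ⇒ [12,13,9,7,3,11,4,10,15,18,17]
swap(9,10) ⇒ [12,13,9,7,3,11,4,10,15,17,18]; return 9

[12,13,9,7,3,11,4,10,15,17,18]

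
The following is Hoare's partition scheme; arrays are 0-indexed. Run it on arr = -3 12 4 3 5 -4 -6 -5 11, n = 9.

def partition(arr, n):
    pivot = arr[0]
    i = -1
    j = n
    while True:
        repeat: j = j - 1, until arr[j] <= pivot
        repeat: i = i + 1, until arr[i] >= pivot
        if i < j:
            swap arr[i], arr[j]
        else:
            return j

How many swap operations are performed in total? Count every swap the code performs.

3

pivot = arr[0] = -3; i = -1, j = 9
j→7 (arr[7]=-5≤-3), i→0 (arr[0]=-3≥-3); i<j, swap → -5 12 4 3 5 -4 -6 -3 11
j→6 (arr[6]=-6≤-3), i→1 (arr[1]=12≥-3); i<j, swap → -5 -6 4 3 5 -4 12 -3 11
j→5 (arr[5]=-4≤-3), i→2 (arr[2]=4≥-3); i<j, swap → -5 -6 -4 3 5 4 12 -3 11
j→2, i→3; i≥j, return j=2. arr = -5 -6 -4 3 5 4 12 -3 11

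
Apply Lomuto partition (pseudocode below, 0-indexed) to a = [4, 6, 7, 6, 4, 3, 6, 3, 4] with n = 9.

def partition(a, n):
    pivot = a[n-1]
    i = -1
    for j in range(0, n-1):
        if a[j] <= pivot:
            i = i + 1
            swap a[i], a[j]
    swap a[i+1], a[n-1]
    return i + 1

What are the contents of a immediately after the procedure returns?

pivot=4, i=-1
j=0: 4≤4, i=0, swap(0,0) ⇒ [4, 6, 7, 6, 4, 3, 6, 3, 4]
j=1: 6>4, skip
j=2: 7>4, skip
j=3: 6>4, skip
j=4: 4≤4, i=1, swap(1,4) ⇒ [4, 4, 7, 6, 6, 3, 6, 3, 4]
j=5: 3≤4, i=2, swap(2,5) ⇒ [4, 4, 3, 6, 6, 7, 6, 3, 4]
j=6: 6>4, skip
j=7: 3≤4, i=3, swap(3,7) ⇒ [4, 4, 3, 3, 6, 7, 6, 6, 4]
swap(4,8) ⇒ [4, 4, 3, 3, 4, 7, 6, 6, 6]; return 4

[4, 4, 3, 3, 4, 7, 6, 6, 6]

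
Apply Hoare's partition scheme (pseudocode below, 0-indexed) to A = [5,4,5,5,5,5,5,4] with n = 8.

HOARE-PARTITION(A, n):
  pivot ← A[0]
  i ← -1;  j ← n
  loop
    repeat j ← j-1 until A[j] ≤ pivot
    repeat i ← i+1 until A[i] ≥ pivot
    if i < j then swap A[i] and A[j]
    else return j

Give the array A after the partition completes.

[4,4,5,5,5,5,5,5]

pivot=5
j stops at 7 (4), i stops at 0 (5); swap ⇒ [4,4,5,5,5,5,5,5]
j stops at 6 (5), i stops at 2 (5); swap ⇒ [4,4,5,5,5,5,5,5]
j stops at 5 (5), i stops at 3 (5); swap ⇒ [4,4,5,5,5,5,5,5]
j stops at 4, i stops at 4; i≥j ⇒ return 4. A=[4,4,5,5,5,5,5,5]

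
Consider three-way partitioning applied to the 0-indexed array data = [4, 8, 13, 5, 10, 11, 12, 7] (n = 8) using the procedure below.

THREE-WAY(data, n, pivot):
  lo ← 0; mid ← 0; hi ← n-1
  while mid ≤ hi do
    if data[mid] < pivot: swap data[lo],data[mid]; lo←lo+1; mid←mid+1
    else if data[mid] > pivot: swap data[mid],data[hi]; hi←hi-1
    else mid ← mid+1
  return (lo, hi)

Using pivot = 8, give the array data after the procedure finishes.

[4, 7, 5, 8, 11, 12, 10, 13]

pivot = 8; lo=0, mid=0, hi=7
data[mid]=4<8: swap data[0],data[0]; lo=1,mid=1 → [4, 8, 13, 5, 10, 11, 12, 7]
data[mid]=8=8: mid=2
data[mid]=13>8: swap data[2],data[7]; hi=6 → [4, 8, 7, 5, 10, 11, 12, 13]
data[mid]=7<8: swap data[1],data[2]; lo=2,mid=3 → [4, 7, 8, 5, 10, 11, 12, 13]
data[mid]=5<8: swap data[2],data[3]; lo=3,mid=4 → [4, 7, 5, 8, 10, 11, 12, 13]
data[mid]=10>8: swap data[4],data[6]; hi=5 → [4, 7, 5, 8, 12, 11, 10, 13]
data[mid]=12>8: swap data[4],data[5]; hi=4 → [4, 7, 5, 8, 11, 12, 10, 13]
data[mid]=11>8: swap data[4],data[4]; hi=3 → [4, 7, 5, 8, 11, 12, 10, 13]
end: lo=3, hi=3; data = [4, 7, 5, 8, 11, 12, 10, 13]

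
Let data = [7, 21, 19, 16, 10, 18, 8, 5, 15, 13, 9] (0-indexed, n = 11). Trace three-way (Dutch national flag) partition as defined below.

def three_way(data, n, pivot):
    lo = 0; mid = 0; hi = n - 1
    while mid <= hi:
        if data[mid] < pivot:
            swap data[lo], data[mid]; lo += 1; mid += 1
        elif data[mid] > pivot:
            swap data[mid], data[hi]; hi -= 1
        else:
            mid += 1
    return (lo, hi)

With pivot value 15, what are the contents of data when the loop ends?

[7, 9, 13, 10, 5, 8, 15, 18, 16, 19, 21]

lo=0 mid=0 hi=10
7<15: swap(0,0), lo=1 mid=1 ⇒ [7, 21, 19, 16, 10, 18, 8, 5, 15, 13, 9]
21>15: swap(1,10), hi=9 ⇒ [7, 9, 19, 16, 10, 18, 8, 5, 15, 13, 21]
9<15: swap(1,1), lo=2 mid=2 ⇒ [7, 9, 19, 16, 10, 18, 8, 5, 15, 13, 21]
19>15: swap(2,9), hi=8 ⇒ [7, 9, 13, 16, 10, 18, 8, 5, 15, 19, 21]
13<15: swap(2,2), lo=3 mid=3 ⇒ [7, 9, 13, 16, 10, 18, 8, 5, 15, 19, 21]
16>15: swap(3,8), hi=7 ⇒ [7, 9, 13, 15, 10, 18, 8, 5, 16, 19, 21]
15=15: mid=4
10<15: swap(3,4), lo=4 mid=5 ⇒ [7, 9, 13, 10, 15, 18, 8, 5, 16, 19, 21]
18>15: swap(5,7), hi=6 ⇒ [7, 9, 13, 10, 15, 5, 8, 18, 16, 19, 21]
5<15: swap(4,5), lo=5 mid=6 ⇒ [7, 9, 13, 10, 5, 15, 8, 18, 16, 19, 21]
8<15: swap(5,6), lo=6 mid=7 ⇒ [7, 9, 13, 10, 5, 8, 15, 18, 16, 19, 21]
done. lo=6 hi=6; data=[7, 9, 13, 10, 5, 8, 15, 18, 16, 19, 21]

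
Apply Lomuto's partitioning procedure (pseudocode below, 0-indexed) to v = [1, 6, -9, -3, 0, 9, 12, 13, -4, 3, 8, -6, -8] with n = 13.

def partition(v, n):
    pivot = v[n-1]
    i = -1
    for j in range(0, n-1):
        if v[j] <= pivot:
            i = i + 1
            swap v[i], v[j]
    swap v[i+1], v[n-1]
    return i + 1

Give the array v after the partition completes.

pivot=-8, i=-1
j=0: 1>-8, skip
j=1: 6>-8, skip
j=2: -9≤-8, i=0, swap(0,2) ⇒ [-9, 6, 1, -3, 0, 9, 12, 13, -4, 3, 8, -6, -8]
j=3: -3>-8, skip
j=4: 0>-8, skip
j=5: 9>-8, skip
j=6: 12>-8, skip
j=7: 13>-8, skip
j=8: -4>-8, skip
j=9: 3>-8, skip
j=10: 8>-8, skip
j=11: -6>-8, skip
swap(1,12) ⇒ [-9, -8, 1, -3, 0, 9, 12, 13, -4, 3, 8, -6, 6]; return 1

[-9, -8, 1, -3, 0, 9, 12, 13, -4, 3, 8, -6, 6]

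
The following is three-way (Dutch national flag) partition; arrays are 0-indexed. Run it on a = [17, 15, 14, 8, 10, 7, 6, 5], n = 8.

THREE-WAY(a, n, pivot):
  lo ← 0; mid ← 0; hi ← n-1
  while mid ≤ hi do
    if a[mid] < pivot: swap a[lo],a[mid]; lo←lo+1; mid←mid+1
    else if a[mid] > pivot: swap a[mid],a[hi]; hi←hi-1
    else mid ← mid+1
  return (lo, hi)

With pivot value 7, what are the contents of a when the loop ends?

[5, 6, 7, 10, 8, 14, 15, 17]

lo=0 mid=0 hi=7
17>7: swap(0,7), hi=6 ⇒ [5, 15, 14, 8, 10, 7, 6, 17]
5<7: swap(0,0), lo=1 mid=1 ⇒ [5, 15, 14, 8, 10, 7, 6, 17]
15>7: swap(1,6), hi=5 ⇒ [5, 6, 14, 8, 10, 7, 15, 17]
6<7: swap(1,1), lo=2 mid=2 ⇒ [5, 6, 14, 8, 10, 7, 15, 17]
14>7: swap(2,5), hi=4 ⇒ [5, 6, 7, 8, 10, 14, 15, 17]
7=7: mid=3
8>7: swap(3,4), hi=3 ⇒ [5, 6, 7, 10, 8, 14, 15, 17]
10>7: swap(3,3), hi=2 ⇒ [5, 6, 7, 10, 8, 14, 15, 17]
done. lo=2 hi=2; a=[5, 6, 7, 10, 8, 14, 15, 17]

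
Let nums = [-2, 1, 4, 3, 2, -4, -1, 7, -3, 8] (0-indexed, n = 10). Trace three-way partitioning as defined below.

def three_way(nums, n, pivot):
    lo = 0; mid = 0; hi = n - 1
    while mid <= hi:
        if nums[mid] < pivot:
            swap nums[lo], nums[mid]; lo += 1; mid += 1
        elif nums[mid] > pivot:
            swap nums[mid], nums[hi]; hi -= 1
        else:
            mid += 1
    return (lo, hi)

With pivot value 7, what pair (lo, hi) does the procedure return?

(8, 8)

lo=0 mid=0 hi=9
-2<7: swap(0,0), lo=1 mid=1 ⇒ [-2, 1, 4, 3, 2, -4, -1, 7, -3, 8]
1<7: swap(1,1), lo=2 mid=2 ⇒ [-2, 1, 4, 3, 2, -4, -1, 7, -3, 8]
4<7: swap(2,2), lo=3 mid=3 ⇒ [-2, 1, 4, 3, 2, -4, -1, 7, -3, 8]
3<7: swap(3,3), lo=4 mid=4 ⇒ [-2, 1, 4, 3, 2, -4, -1, 7, -3, 8]
2<7: swap(4,4), lo=5 mid=5 ⇒ [-2, 1, 4, 3, 2, -4, -1, 7, -3, 8]
-4<7: swap(5,5), lo=6 mid=6 ⇒ [-2, 1, 4, 3, 2, -4, -1, 7, -3, 8]
-1<7: swap(6,6), lo=7 mid=7 ⇒ [-2, 1, 4, 3, 2, -4, -1, 7, -3, 8]
7=7: mid=8
-3<7: swap(7,8), lo=8 mid=9 ⇒ [-2, 1, 4, 3, 2, -4, -1, -3, 7, 8]
8>7: swap(9,9), hi=8 ⇒ [-2, 1, 4, 3, 2, -4, -1, -3, 7, 8]
done. lo=8 hi=8; nums=[-2, 1, 4, 3, 2, -4, -1, -3, 7, 8]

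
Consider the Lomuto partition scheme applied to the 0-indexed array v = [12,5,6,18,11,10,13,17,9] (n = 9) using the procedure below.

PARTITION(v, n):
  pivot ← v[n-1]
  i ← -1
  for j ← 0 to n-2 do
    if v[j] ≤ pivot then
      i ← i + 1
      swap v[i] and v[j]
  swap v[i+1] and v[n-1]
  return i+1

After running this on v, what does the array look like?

pivot=9, i=-1
j=0: 12>9, skip
j=1: 5≤9, i=0, swap(0,1) ⇒ [5,12,6,18,11,10,13,17,9]
j=2: 6≤9, i=1, swap(1,2) ⇒ [5,6,12,18,11,10,13,17,9]
j=3: 18>9, skip
j=4: 11>9, skip
j=5: 10>9, skip
j=6: 13>9, skip
j=7: 17>9, skip
swap(2,8) ⇒ [5,6,9,18,11,10,13,17,12]; return 2

[5,6,9,18,11,10,13,17,12]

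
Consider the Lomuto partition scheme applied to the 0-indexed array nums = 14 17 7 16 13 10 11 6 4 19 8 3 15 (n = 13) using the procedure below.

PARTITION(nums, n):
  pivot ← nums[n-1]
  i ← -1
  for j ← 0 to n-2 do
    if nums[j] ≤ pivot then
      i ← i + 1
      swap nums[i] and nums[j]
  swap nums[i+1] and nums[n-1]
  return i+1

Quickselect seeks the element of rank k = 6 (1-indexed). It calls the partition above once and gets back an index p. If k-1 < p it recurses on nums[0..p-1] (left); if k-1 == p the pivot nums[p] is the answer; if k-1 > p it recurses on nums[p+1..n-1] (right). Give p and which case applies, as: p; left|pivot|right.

pivot=15, i=-1
j=0: 14≤15, i=0, swap(0,0) ⇒ 14 17 7 16 13 10 11 6 4 19 8 3 15
j=1: 17>15, skip
j=2: 7≤15, i=1, swap(1,2) ⇒ 14 7 17 16 13 10 11 6 4 19 8 3 15
j=3: 16>15, skip
j=4: 13≤15, i=2, swap(2,4) ⇒ 14 7 13 16 17 10 11 6 4 19 8 3 15
j=5: 10≤15, i=3, swap(3,5) ⇒ 14 7 13 10 17 16 11 6 4 19 8 3 15
j=6: 11≤15, i=4, swap(4,6) ⇒ 14 7 13 10 11 16 17 6 4 19 8 3 15
j=7: 6≤15, i=5, swap(5,7) ⇒ 14 7 13 10 11 6 17 16 4 19 8 3 15
j=8: 4≤15, i=6, swap(6,8) ⇒ 14 7 13 10 11 6 4 16 17 19 8 3 15
j=9: 19>15, skip
j=10: 8≤15, i=7, swap(7,10) ⇒ 14 7 13 10 11 6 4 8 17 19 16 3 15
j=11: 3≤15, i=8, swap(8,11) ⇒ 14 7 13 10 11 6 4 8 3 19 16 17 15
swap(9,12) ⇒ 14 7 13 10 11 6 4 8 3 15 16 17 19; return 9
p = 9; k-1 = 5 < 9 ⇒ left

9; left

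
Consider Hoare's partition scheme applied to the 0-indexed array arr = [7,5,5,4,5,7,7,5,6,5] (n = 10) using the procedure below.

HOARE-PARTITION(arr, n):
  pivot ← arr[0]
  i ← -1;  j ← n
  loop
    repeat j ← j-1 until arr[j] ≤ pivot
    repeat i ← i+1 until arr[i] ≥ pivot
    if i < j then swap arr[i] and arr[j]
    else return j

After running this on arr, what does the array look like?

pivot=7
j stops at 9 (5), i stops at 0 (7); swap ⇒ [5,5,5,4,5,7,7,5,6,7]
j stops at 8 (6), i stops at 5 (7); swap ⇒ [5,5,5,4,5,6,7,5,7,7]
j stops at 7 (5), i stops at 6 (7); swap ⇒ [5,5,5,4,5,6,5,7,7,7]
j stops at 6, i stops at 7; i≥j ⇒ return 6. arr=[5,5,5,4,5,6,5,7,7,7]

[5,5,5,4,5,6,5,7,7,7]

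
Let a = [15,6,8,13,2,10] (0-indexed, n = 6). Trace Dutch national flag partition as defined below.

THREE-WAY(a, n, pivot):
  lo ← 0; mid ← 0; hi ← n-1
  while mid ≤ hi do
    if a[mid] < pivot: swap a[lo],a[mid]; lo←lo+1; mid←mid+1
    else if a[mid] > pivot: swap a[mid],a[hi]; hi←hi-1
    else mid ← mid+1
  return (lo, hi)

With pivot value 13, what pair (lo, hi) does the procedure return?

(4, 4)

lo=0 mid=0 hi=5
15>13: swap(0,5), hi=4 ⇒ [10,6,8,13,2,15]
10<13: swap(0,0), lo=1 mid=1 ⇒ [10,6,8,13,2,15]
6<13: swap(1,1), lo=2 mid=2 ⇒ [10,6,8,13,2,15]
8<13: swap(2,2), lo=3 mid=3 ⇒ [10,6,8,13,2,15]
13=13: mid=4
2<13: swap(3,4), lo=4 mid=5 ⇒ [10,6,8,2,13,15]
done. lo=4 hi=4; a=[10,6,8,2,13,15]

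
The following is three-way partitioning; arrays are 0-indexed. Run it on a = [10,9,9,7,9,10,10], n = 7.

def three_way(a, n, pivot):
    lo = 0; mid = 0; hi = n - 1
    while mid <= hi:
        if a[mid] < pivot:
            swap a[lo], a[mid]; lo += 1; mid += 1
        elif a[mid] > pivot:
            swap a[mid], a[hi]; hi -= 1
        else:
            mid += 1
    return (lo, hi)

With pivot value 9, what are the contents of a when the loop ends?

[7,9,9,9,10,10,10]

pivot = 9; lo=0, mid=0, hi=6
a[mid]=10>9: swap a[0],a[6]; hi=5 → [10,9,9,7,9,10,10]
a[mid]=10>9: swap a[0],a[5]; hi=4 → [10,9,9,7,9,10,10]
a[mid]=10>9: swap a[0],a[4]; hi=3 → [9,9,9,7,10,10,10]
a[mid]=9=9: mid=1
a[mid]=9=9: mid=2
a[mid]=9=9: mid=3
a[mid]=7<9: swap a[0],a[3]; lo=1,mid=4 → [7,9,9,9,10,10,10]
end: lo=1, hi=3; a = [7,9,9,9,10,10,10]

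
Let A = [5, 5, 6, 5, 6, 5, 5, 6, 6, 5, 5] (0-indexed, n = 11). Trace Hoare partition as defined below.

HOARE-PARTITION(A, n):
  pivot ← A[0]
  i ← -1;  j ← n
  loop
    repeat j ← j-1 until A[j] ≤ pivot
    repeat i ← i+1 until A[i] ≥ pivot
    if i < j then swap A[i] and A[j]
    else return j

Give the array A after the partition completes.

pivot=5
j stops at 10 (5), i stops at 0 (5); swap ⇒ [5, 5, 6, 5, 6, 5, 5, 6, 6, 5, 5]
j stops at 9 (5), i stops at 1 (5); swap ⇒ [5, 5, 6, 5, 6, 5, 5, 6, 6, 5, 5]
j stops at 6 (5), i stops at 2 (6); swap ⇒ [5, 5, 5, 5, 6, 5, 6, 6, 6, 5, 5]
j stops at 5 (5), i stops at 3 (5); swap ⇒ [5, 5, 5, 5, 6, 5, 6, 6, 6, 5, 5]
j stops at 3, i stops at 4; i≥j ⇒ return 3. A=[5, 5, 5, 5, 6, 5, 6, 6, 6, 5, 5]

[5, 5, 5, 5, 6, 5, 6, 6, 6, 5, 5]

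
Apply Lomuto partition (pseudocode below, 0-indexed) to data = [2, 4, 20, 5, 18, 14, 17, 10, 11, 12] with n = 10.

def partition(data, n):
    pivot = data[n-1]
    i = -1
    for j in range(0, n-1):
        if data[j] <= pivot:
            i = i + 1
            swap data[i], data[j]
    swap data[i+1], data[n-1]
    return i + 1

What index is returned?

pivot = data[9] = 12; i = -1
j=0: data[0]=2 ≤ 12 → i=0, swap data[0],data[0] (no change) → [2, 4, 20, 5, 18, 14, 17, 10, 11, 12]
j=1: data[1]=4 ≤ 12 → i=1, swap data[1],data[1] (no change) → [2, 4, 20, 5, 18, 14, 17, 10, 11, 12]
j=2: data[2]=20 > 12 → no swap
j=3: data[3]=5 ≤ 12 → i=2, swap data[2],data[3] → [2, 4, 5, 20, 18, 14, 17, 10, 11, 12]
j=4: data[4]=18 > 12 → no swap
j=5: data[5]=14 > 12 → no swap
j=6: data[6]=17 > 12 → no swap
j=7: data[7]=10 ≤ 12 → i=3, swap data[3],data[7] → [2, 4, 5, 10, 18, 14, 17, 20, 11, 12]
j=8: data[8]=11 ≤ 12 → i=4, swap data[4],data[8] → [2, 4, 5, 10, 11, 14, 17, 20, 18, 12]
final swap data[5],data[9] → [2, 4, 5, 10, 11, 12, 17, 20, 18, 14]; return 5

5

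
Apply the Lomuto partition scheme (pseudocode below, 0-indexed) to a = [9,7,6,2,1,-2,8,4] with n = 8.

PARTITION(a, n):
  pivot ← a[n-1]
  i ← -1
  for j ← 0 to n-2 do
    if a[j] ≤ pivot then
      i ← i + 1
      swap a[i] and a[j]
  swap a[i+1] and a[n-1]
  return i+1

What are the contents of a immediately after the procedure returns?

pivot = a[7] = 4; i = -1
j=0: a[0]=9 > 4 → no swap
j=1: a[1]=7 > 4 → no swap
j=2: a[2]=6 > 4 → no swap
j=3: a[3]=2 ≤ 4 → i=0, swap a[0],a[3] → [2,7,6,9,1,-2,8,4]
j=4: a[4]=1 ≤ 4 → i=1, swap a[1],a[4] → [2,1,6,9,7,-2,8,4]
j=5: a[5]=-2 ≤ 4 → i=2, swap a[2],a[5] → [2,1,-2,9,7,6,8,4]
j=6: a[6]=8 > 4 → no swap
final swap a[3],a[7] → [2,1,-2,4,7,6,8,9]; return 3

[2,1,-2,4,7,6,8,9]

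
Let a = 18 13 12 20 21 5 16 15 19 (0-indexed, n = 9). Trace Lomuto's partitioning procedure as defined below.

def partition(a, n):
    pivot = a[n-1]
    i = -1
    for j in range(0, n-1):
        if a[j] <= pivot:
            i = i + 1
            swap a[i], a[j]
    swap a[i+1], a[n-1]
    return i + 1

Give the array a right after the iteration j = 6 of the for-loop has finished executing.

pivot=19, i=-1
j=0: 18≤19, i=0, swap(0,0) ⇒ 18 13 12 20 21 5 16 15 19
j=1: 13≤19, i=1, swap(1,1) ⇒ 18 13 12 20 21 5 16 15 19
j=2: 12≤19, i=2, swap(2,2) ⇒ 18 13 12 20 21 5 16 15 19
j=3: 20>19, skip
j=4: 21>19, skip
j=5: 5≤19, i=3, swap(3,5) ⇒ 18 13 12 5 21 20 16 15 19
j=6: 16≤19, i=4, swap(4,6) ⇒ 18 13 12 5 16 20 21 15 19
(after j=6) a = 18 13 12 5 16 20 21 15 19

18 13 12 5 16 20 21 15 19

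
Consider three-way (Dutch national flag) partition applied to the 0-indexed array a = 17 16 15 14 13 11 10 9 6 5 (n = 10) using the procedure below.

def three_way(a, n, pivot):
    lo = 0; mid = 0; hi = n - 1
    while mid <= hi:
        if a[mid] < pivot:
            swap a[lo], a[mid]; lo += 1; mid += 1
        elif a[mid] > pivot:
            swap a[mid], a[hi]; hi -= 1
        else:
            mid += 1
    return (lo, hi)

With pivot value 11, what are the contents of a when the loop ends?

pivot = 11; lo=0, mid=0, hi=9
a[mid]=17>11: swap a[0],a[9]; hi=8 → 5 16 15 14 13 11 10 9 6 17
a[mid]=5<11: swap a[0],a[0]; lo=1,mid=1 → 5 16 15 14 13 11 10 9 6 17
a[mid]=16>11: swap a[1],a[8]; hi=7 → 5 6 15 14 13 11 10 9 16 17
a[mid]=6<11: swap a[1],a[1]; lo=2,mid=2 → 5 6 15 14 13 11 10 9 16 17
a[mid]=15>11: swap a[2],a[7]; hi=6 → 5 6 9 14 13 11 10 15 16 17
a[mid]=9<11: swap a[2],a[2]; lo=3,mid=3 → 5 6 9 14 13 11 10 15 16 17
a[mid]=14>11: swap a[3],a[6]; hi=5 → 5 6 9 10 13 11 14 15 16 17
a[mid]=10<11: swap a[3],a[3]; lo=4,mid=4 → 5 6 9 10 13 11 14 15 16 17
a[mid]=13>11: swap a[4],a[5]; hi=4 → 5 6 9 10 11 13 14 15 16 17
a[mid]=11=11: mid=5
end: lo=4, hi=4; a = 5 6 9 10 11 13 14 15 16 17

5 6 9 10 11 13 14 15 16 17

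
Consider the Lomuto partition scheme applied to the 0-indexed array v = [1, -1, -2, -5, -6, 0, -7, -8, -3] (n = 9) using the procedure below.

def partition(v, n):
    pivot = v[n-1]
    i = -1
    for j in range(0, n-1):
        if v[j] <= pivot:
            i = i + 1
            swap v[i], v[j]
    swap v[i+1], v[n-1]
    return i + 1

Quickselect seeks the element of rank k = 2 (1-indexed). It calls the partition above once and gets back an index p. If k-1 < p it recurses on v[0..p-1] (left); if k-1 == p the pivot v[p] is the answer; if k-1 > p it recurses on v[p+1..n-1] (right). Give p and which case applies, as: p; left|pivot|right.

pivot = v[8] = -3; i = -1
j=0: v[0]=1 > -3 → no swap
j=1: v[1]=-1 > -3 → no swap
j=2: v[2]=-2 > -3 → no swap
j=3: v[3]=-5 ≤ -3 → i=0, swap v[0],v[3] → [-5, -1, -2, 1, -6, 0, -7, -8, -3]
j=4: v[4]=-6 ≤ -3 → i=1, swap v[1],v[4] → [-5, -6, -2, 1, -1, 0, -7, -8, -3]
j=5: v[5]=0 > -3 → no swap
j=6: v[6]=-7 ≤ -3 → i=2, swap v[2],v[6] → [-5, -6, -7, 1, -1, 0, -2, -8, -3]
j=7: v[7]=-8 ≤ -3 → i=3, swap v[3],v[7] → [-5, -6, -7, -8, -1, 0, -2, 1, -3]
final swap v[4],v[8] → [-5, -6, -7, -8, -3, 0, -2, 1, -1]; return 4
p = 4; k-1 = 1 < 4 ⇒ left

4; left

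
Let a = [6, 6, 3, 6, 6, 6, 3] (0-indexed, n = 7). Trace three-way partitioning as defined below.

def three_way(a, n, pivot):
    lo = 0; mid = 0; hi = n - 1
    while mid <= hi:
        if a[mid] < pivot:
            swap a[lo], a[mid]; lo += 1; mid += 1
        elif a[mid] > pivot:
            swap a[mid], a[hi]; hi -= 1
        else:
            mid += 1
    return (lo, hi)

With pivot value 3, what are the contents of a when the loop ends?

pivot = 3; lo=0, mid=0, hi=6
a[mid]=6>3: swap a[0],a[6]; hi=5 → [3, 6, 3, 6, 6, 6, 6]
a[mid]=3=3: mid=1
a[mid]=6>3: swap a[1],a[5]; hi=4 → [3, 6, 3, 6, 6, 6, 6]
a[mid]=6>3: swap a[1],a[4]; hi=3 → [3, 6, 3, 6, 6, 6, 6]
a[mid]=6>3: swap a[1],a[3]; hi=2 → [3, 6, 3, 6, 6, 6, 6]
a[mid]=6>3: swap a[1],a[2]; hi=1 → [3, 3, 6, 6, 6, 6, 6]
a[mid]=3=3: mid=2
end: lo=0, hi=1; a = [3, 3, 6, 6, 6, 6, 6]

[3, 3, 6, 6, 6, 6, 6]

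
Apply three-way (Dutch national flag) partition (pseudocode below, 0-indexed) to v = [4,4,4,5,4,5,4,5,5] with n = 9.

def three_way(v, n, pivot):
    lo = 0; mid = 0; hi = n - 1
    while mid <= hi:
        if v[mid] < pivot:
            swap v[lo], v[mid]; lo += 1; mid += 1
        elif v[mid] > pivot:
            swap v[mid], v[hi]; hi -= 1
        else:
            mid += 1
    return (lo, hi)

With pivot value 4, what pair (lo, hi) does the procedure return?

(0, 4)

pivot = 4; lo=0, mid=0, hi=8
v[mid]=4=4: mid=1
v[mid]=4=4: mid=2
v[mid]=4=4: mid=3
v[mid]=5>4: swap v[3],v[8]; hi=7 → [4,4,4,5,4,5,4,5,5]
v[mid]=5>4: swap v[3],v[7]; hi=6 → [4,4,4,5,4,5,4,5,5]
v[mid]=5>4: swap v[3],v[6]; hi=5 → [4,4,4,4,4,5,5,5,5]
v[mid]=4=4: mid=4
v[mid]=4=4: mid=5
v[mid]=5>4: swap v[5],v[5]; hi=4 → [4,4,4,4,4,5,5,5,5]
end: lo=0, hi=4; v = [4,4,4,4,4,5,5,5,5]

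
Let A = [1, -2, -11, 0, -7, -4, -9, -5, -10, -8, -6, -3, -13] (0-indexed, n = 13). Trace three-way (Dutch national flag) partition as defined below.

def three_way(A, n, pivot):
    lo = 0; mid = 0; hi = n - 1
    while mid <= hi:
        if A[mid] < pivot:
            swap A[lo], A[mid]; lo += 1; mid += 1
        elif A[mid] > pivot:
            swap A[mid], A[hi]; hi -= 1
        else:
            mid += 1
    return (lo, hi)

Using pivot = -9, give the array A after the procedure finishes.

pivot = -9; lo=0, mid=0, hi=12
A[mid]=1>-9: swap A[0],A[12]; hi=11 → [-13, -2, -11, 0, -7, -4, -9, -5, -10, -8, -6, -3, 1]
A[mid]=-13<-9: swap A[0],A[0]; lo=1,mid=1 → [-13, -2, -11, 0, -7, -4, -9, -5, -10, -8, -6, -3, 1]
A[mid]=-2>-9: swap A[1],A[11]; hi=10 → [-13, -3, -11, 0, -7, -4, -9, -5, -10, -8, -6, -2, 1]
A[mid]=-3>-9: swap A[1],A[10]; hi=9 → [-13, -6, -11, 0, -7, -4, -9, -5, -10, -8, -3, -2, 1]
A[mid]=-6>-9: swap A[1],A[9]; hi=8 → [-13, -8, -11, 0, -7, -4, -9, -5, -10, -6, -3, -2, 1]
A[mid]=-8>-9: swap A[1],A[8]; hi=7 → [-13, -10, -11, 0, -7, -4, -9, -5, -8, -6, -3, -2, 1]
A[mid]=-10<-9: swap A[1],A[1]; lo=2,mid=2 → [-13, -10, -11, 0, -7, -4, -9, -5, -8, -6, -3, -2, 1]
A[mid]=-11<-9: swap A[2],A[2]; lo=3,mid=3 → [-13, -10, -11, 0, -7, -4, -9, -5, -8, -6, -3, -2, 1]
A[mid]=0>-9: swap A[3],A[7]; hi=6 → [-13, -10, -11, -5, -7, -4, -9, 0, -8, -6, -3, -2, 1]
A[mid]=-5>-9: swap A[3],A[6]; hi=5 → [-13, -10, -11, -9, -7, -4, -5, 0, -8, -6, -3, -2, 1]
A[mid]=-9=-9: mid=4
A[mid]=-7>-9: swap A[4],A[5]; hi=4 → [-13, -10, -11, -9, -4, -7, -5, 0, -8, -6, -3, -2, 1]
A[mid]=-4>-9: swap A[4],A[4]; hi=3 → [-13, -10, -11, -9, -4, -7, -5, 0, -8, -6, -3, -2, 1]
end: lo=3, hi=3; A = [-13, -10, -11, -9, -4, -7, -5, 0, -8, -6, -3, -2, 1]

[-13, -10, -11, -9, -4, -7, -5, 0, -8, -6, -3, -2, 1]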